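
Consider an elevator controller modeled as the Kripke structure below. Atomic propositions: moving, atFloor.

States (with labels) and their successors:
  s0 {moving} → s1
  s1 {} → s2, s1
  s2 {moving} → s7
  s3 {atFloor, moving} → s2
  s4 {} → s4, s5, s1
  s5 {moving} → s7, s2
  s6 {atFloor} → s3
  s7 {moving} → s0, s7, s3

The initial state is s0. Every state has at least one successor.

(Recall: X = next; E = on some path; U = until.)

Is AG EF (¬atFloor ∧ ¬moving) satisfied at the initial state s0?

States satisfying EF (¬atFloor ∧ ¬moving): {s0, s1, s2, s3, s4, s5, s6, s7}.
States satisfying AG EF (¬atFloor ∧ ¬moving): {s0, s1, s2, s3, s4, s5, s6, s7}.
Every state reachable from s0 satisfies EF (¬atFloor ∧ ¬moving).
s0 ∈ Sat(AG EF (¬atFloor ∧ ¬moving)).

Yes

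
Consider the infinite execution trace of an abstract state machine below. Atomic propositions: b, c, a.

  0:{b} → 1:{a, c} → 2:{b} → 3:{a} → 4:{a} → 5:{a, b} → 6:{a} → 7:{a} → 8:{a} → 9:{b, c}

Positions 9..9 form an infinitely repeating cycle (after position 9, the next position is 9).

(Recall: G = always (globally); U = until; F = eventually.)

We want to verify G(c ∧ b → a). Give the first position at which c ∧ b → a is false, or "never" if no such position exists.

Check c ∧ b → a at each position in order: 0 ✓, 1 ✓, 2 ✓, 3 ✓, 4 ✓, 5 ✓, 6 ✓, 7 ✓, 8 ✓.
At position 9 the labels are {b, c}, so c ∧ b → a is false there. This is the first violation.

9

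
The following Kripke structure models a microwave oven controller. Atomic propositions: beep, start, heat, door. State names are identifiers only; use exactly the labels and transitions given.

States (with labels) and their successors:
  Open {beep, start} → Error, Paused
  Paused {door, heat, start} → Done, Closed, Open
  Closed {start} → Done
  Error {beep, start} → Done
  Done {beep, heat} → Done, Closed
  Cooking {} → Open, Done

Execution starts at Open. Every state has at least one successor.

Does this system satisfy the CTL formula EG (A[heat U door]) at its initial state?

Violated

States satisfying A[heat U door]: {Paused}.
States satisfying EG (A[heat U door]): ∅.
No suitable path/successor from Open witnesses the formula.
Open ∉ Sat(EG (A[heat U door])).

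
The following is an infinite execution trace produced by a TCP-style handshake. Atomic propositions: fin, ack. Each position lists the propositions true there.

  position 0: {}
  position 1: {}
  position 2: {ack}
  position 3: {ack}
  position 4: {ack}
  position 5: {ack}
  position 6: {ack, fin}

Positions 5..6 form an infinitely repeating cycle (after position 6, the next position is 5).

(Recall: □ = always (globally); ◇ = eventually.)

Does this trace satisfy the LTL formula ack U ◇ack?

Yes

Walking from position 0: ◇ack first holds at position 0, and ack holds at every earlier position along the way, so ack U ◇ack holds.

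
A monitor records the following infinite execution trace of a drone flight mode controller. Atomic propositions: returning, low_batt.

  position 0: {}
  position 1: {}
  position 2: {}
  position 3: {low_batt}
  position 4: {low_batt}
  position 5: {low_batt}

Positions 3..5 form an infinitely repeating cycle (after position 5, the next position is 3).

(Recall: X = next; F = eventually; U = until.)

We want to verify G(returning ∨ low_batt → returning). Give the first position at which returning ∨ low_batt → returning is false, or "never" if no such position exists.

3

Check returning ∨ low_batt → returning at each position in order: 0 ✓, 1 ✓, 2 ✓.
At position 3 the labels are {low_batt}, so returning ∨ low_batt → returning is false there. This is the first violation.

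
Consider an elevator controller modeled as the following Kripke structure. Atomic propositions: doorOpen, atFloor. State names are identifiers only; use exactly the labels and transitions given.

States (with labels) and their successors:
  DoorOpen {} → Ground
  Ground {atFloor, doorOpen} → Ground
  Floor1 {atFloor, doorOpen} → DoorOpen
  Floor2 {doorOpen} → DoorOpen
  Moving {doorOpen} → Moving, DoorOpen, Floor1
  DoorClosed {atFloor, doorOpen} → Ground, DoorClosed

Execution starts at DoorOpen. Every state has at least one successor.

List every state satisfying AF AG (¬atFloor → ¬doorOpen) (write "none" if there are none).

States satisfying AG (¬atFloor → ¬doorOpen): {DoorOpen, Ground, Floor1, DoorClosed}.
States satisfying AF AG (¬atFloor → ¬doorOpen): {DoorOpen, Ground, Floor1, Floor2, DoorClosed}.

{DoorOpen, Ground, Floor1, Floor2, DoorClosed}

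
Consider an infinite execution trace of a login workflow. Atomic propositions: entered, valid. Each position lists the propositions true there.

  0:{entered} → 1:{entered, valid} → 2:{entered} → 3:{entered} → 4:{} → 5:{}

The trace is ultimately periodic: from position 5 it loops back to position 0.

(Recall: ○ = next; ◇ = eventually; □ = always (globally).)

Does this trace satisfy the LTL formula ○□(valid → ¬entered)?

Does not hold

The position after 0 is 1; □(valid → ¬entered) is false there.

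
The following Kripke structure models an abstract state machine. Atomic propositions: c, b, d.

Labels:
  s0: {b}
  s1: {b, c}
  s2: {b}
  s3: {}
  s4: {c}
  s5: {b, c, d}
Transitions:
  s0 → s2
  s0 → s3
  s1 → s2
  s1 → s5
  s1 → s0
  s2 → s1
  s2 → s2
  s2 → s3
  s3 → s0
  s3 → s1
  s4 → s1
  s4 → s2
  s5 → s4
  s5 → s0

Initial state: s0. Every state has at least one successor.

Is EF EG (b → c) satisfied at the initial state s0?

Satisfied

States satisfying EG (b → c): {s1, s3, s4, s5}.
States satisfying EF EG (b → c): {s0, s1, s2, s3, s4, s5}.
Some path from s0 reaches a state where EG (b → c) holds.
s0 ∈ Sat(EF EG (b → c)).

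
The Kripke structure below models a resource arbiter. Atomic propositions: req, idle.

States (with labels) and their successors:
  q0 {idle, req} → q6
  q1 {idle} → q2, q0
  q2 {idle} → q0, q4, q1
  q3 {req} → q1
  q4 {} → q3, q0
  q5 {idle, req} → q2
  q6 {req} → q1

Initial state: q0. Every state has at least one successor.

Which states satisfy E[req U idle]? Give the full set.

States satisfying req: {q0, q3, q5, q6}.
States satisfying idle: {q0, q1, q2, q5}.
States satisfying E[req U idle]: {q0, q1, q2, q3, q5, q6}.

{q0, q1, q2, q3, q5, q6}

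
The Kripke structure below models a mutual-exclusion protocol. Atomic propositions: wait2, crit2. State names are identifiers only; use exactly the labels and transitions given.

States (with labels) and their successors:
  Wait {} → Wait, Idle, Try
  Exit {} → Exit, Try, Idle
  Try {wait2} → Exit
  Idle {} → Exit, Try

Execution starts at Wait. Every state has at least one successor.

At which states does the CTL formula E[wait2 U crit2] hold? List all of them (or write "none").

States satisfying wait2: {Try}.
States satisfying crit2: ∅.
States satisfying E[wait2 U crit2]: ∅.

none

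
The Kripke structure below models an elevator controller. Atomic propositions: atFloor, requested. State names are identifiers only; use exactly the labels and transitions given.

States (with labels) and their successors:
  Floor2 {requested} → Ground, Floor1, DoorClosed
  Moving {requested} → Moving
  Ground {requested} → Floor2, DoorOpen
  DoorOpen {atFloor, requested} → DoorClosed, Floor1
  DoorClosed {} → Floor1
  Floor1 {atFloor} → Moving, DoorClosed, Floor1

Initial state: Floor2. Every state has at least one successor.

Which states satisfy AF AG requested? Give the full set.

{Moving}

States satisfying AG requested: {Moving}.
States satisfying AF AG requested: {Moving}.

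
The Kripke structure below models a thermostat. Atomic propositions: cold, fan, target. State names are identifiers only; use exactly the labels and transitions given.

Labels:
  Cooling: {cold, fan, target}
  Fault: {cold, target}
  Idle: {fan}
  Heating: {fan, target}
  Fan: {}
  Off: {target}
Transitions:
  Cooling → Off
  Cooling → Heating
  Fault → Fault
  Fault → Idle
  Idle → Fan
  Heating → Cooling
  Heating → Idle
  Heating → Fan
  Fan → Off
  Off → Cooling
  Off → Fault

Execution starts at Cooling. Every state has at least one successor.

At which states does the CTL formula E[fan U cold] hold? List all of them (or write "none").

States satisfying fan: {Cooling, Idle, Heating}.
States satisfying cold: {Cooling, Fault}.
States satisfying E[fan U cold]: {Cooling, Fault, Heating}.

{Cooling, Fault, Heating}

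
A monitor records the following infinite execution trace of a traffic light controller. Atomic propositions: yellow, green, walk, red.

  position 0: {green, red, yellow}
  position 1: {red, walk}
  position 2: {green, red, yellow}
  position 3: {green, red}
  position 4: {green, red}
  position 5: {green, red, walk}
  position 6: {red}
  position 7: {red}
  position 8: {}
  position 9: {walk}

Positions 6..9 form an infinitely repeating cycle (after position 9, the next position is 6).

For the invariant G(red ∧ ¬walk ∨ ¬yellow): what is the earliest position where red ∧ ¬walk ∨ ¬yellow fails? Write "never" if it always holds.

never

red ∧ ¬walk ∨ ¬yellow holds at every position 0..9, and those are all the positions the trace ever visits, so the invariant G(red ∧ ¬walk ∨ ¬yellow) is never violated.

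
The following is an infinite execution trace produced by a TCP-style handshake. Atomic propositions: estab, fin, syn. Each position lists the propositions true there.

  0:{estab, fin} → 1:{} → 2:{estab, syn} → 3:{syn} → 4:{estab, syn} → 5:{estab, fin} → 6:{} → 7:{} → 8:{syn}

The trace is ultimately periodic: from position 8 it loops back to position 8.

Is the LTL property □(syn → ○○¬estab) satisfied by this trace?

Does not hold

syn → ○○¬estab must hold at every position from 0 onward. It fails at position 2, so □(syn → ○○¬estab) is false.
Positions where syn holds: 2, 3, 4, 8.
Check ○○¬estab at each: 2→fails, 3→fails, 4→ok, 8→ok.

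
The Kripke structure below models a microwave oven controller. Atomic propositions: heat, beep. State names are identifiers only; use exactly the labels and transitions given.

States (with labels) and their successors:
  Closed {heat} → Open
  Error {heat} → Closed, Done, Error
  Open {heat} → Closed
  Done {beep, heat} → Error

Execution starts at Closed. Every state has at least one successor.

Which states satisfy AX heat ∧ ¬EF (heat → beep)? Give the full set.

States satisfying heat: {Closed, Error, Open, Done}.
States satisfying AX heat: {Closed, Error, Open, Done}.
States satisfying heat → beep: {Done}.
States satisfying EF (heat → beep): {Error, Done}.
States satisfying ¬EF (heat → beep): {Closed, Open}.
States satisfying AX heat ∧ ¬EF (heat → beep): {Closed, Open}.

{Closed, Open}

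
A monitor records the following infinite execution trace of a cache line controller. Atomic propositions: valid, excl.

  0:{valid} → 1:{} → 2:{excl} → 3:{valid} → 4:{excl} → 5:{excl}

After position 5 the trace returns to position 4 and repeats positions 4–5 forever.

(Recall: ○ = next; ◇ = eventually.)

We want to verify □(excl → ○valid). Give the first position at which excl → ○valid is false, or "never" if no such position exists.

4

Check excl → ○valid at each position in order: 0 ✓, 1 ✓, 2 ✓, 3 ✓.
At position 4 the labels are {excl} and the next position 5 has {excl}, so excl → ○valid is false there. This is the first violation.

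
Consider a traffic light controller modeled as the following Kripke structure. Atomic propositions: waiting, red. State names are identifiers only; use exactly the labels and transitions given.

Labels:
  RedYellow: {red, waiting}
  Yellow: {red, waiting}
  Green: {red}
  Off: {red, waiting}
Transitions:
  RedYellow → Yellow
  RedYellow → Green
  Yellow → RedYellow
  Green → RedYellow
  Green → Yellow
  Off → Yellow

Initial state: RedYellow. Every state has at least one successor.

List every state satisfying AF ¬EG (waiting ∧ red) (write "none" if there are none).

States satisfying ¬EG (waiting ∧ red): {Green}.
States satisfying AF ¬EG (waiting ∧ red): {Green}.

{Green}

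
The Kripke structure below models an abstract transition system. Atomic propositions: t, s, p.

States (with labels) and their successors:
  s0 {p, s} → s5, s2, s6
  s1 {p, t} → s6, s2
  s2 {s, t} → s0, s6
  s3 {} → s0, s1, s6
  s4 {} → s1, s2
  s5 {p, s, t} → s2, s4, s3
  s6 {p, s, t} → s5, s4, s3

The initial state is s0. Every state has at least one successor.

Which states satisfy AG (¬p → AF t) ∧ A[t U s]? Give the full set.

States satisfying ¬p → AF t: {s0, s1, s2, s3, s4, s5, s6}.
States satisfying AG (¬p → AF t): {s0, s1, s2, s3, s4, s5, s6}.
States satisfying t: {s1, s2, s5, s6}.
States satisfying s: {s0, s2, s5, s6}.
States satisfying A[t U s]: {s0, s1, s2, s5, s6}.
States satisfying AG (¬p → AF t) ∧ A[t U s]: {s0, s1, s2, s5, s6}.

{s0, s1, s2, s5, s6}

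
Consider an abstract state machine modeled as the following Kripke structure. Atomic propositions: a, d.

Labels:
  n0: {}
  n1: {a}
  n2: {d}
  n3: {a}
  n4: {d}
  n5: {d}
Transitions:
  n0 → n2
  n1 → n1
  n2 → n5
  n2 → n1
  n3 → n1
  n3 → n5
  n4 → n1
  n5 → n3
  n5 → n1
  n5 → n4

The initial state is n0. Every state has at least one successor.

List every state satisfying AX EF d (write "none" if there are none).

{n0}

States satisfying EF d: {n0, n2, n3, n4, n5}.
States satisfying AX EF d: {n0}.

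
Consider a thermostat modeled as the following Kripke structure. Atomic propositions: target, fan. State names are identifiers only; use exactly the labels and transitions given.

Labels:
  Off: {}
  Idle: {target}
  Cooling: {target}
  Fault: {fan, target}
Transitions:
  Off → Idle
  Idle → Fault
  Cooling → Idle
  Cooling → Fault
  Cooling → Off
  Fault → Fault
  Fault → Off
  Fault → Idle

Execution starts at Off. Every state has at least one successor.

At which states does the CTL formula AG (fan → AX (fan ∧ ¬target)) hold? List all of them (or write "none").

States satisfying fan → AX (fan ∧ ¬target): {Off, Idle, Cooling}.
States satisfying AG (fan → AX (fan ∧ ¬target)): ∅.

none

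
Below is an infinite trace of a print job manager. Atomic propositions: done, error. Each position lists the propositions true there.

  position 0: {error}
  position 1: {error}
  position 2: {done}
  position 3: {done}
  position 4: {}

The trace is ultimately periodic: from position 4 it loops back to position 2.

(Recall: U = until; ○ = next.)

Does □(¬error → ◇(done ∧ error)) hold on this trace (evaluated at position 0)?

¬error → ◇(done ∧ error) must hold at every position from 0 onward. It fails at position 2, so □(¬error → ◇(done ∧ error)) is false.
Positions where ¬error holds: 2, 3, 4.
Check ◇(done ∧ error) at each: 2→fails, 3→fails, 4→fails.

Does not hold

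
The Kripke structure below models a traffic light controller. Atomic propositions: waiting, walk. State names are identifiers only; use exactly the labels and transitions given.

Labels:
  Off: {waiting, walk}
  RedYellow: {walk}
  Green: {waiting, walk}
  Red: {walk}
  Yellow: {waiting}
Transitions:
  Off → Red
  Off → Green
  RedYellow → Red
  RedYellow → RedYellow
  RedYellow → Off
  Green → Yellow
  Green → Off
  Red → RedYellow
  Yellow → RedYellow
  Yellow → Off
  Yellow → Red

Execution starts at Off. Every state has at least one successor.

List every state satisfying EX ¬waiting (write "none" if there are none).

States satisfying ¬waiting: {RedYellow, Red}.
States satisfying EX ¬waiting: {Off, RedYellow, Red, Yellow}.

{Off, RedYellow, Red, Yellow}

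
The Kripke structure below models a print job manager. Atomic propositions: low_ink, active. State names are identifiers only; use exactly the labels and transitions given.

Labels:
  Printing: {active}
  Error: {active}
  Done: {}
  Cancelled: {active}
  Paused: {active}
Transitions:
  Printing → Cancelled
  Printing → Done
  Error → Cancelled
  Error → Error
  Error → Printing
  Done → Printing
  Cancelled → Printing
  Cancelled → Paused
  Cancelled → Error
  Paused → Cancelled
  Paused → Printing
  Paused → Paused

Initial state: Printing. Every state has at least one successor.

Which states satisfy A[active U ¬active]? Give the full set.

States satisfying active: {Printing, Error, Cancelled, Paused}.
States satisfying ¬active: {Done}.
States satisfying A[active U ¬active]: {Done}.

{Done}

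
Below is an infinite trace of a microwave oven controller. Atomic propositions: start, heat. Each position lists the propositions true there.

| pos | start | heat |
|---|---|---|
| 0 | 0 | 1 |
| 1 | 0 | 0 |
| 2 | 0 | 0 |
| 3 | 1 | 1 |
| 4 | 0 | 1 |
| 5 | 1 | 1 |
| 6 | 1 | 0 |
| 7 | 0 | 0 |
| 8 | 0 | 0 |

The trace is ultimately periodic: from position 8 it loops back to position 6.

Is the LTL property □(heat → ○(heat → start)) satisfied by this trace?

heat → ○(heat → start) must hold at every position from 0 onward. It fails at position 3, so □(heat → ○(heat → start)) is false.
Positions where heat holds: 0, 3, 4, 5.
Check ○(heat → start) at each: 0→ok, 3→fails, 4→ok, 5→ok.

Violated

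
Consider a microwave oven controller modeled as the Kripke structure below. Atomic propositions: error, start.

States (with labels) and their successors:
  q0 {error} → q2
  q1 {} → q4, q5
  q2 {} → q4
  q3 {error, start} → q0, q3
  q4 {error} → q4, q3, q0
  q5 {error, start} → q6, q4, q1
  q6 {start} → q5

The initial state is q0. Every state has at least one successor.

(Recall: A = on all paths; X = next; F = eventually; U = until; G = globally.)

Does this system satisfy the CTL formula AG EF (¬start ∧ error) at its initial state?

States satisfying EF (¬start ∧ error): {q0, q1, q2, q3, q4, q5, q6}.
States satisfying AG EF (¬start ∧ error): {q0, q1, q2, q3, q4, q5, q6}.
Every state reachable from q0 satisfies EF (¬start ∧ error).
q0 ∈ Sat(AG EF (¬start ∧ error)).

Satisfied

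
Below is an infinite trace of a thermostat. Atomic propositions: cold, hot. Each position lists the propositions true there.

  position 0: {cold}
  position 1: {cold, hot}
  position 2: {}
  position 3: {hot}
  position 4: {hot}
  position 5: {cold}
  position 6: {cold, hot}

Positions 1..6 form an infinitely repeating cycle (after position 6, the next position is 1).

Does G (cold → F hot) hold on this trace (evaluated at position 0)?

cold → F hot holds at every position 0..6, and those are all positions ever visited, so G (cold → F hot) holds.
Positions where cold holds: 0, 1, 5, 6.
Check F hot at each: 0→ok, 1→ok, 5→ok, 6→ok.

Yes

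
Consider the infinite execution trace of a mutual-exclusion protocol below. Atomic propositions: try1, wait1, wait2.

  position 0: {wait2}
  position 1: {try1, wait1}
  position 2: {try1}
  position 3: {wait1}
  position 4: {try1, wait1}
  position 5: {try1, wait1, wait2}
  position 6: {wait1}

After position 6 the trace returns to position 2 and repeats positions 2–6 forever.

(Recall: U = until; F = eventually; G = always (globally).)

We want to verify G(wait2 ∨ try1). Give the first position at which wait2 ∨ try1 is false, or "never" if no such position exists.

Check wait2 ∨ try1 at each position in order: 0 ✓, 1 ✓, 2 ✓.
At position 3 the labels are {wait1}, so wait2 ∨ try1 is false there. This is the first violation.

3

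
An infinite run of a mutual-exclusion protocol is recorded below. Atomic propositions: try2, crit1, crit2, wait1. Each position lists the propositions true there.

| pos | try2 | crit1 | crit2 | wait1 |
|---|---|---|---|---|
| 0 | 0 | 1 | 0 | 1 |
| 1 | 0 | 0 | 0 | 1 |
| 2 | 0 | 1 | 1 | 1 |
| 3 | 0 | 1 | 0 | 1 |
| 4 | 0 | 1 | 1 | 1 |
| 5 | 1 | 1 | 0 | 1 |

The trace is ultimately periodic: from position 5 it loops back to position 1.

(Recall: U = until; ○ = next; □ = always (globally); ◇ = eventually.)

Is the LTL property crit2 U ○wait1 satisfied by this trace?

Holds

Walking from position 0: ○wait1 first holds at position 0, and crit2 holds at every earlier position along the way, so crit2 U ○wait1 holds.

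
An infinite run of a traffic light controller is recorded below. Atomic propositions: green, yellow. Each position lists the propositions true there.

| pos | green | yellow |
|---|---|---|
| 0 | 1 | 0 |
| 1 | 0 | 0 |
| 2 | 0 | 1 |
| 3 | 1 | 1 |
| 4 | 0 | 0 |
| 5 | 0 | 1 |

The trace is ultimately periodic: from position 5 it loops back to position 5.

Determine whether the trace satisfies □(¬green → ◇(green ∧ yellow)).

Does not hold

¬green → ◇(green ∧ yellow) must hold at every position from 0 onward. It fails at position 4, so □(¬green → ◇(green ∧ yellow)) is false.
Positions where ¬green holds: 1, 2, 4, 5.
Check ◇(green ∧ yellow) at each: 1→ok, 2→ok, 4→fails, 5→fails.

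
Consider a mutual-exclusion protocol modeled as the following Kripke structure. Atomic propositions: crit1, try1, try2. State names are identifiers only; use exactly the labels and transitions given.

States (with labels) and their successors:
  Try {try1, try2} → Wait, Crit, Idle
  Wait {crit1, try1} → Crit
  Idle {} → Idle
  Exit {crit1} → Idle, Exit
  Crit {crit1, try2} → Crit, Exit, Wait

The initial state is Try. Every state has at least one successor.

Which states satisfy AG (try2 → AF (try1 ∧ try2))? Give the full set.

States satisfying try2 → AF (try1 ∧ try2): {Try, Wait, Idle, Exit}.
States satisfying AG (try2 → AF (try1 ∧ try2)): {Idle, Exit}.

{Idle, Exit}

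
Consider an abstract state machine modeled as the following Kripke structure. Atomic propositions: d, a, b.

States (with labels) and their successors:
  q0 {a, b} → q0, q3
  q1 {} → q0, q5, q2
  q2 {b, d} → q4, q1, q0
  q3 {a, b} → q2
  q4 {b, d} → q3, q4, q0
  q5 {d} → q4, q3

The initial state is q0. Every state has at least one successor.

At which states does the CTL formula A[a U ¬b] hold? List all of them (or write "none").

States satisfying a: {q0, q3}.
States satisfying ¬b: {q1, q5}.
States satisfying A[a U ¬b]: {q1, q5}.

{q1, q5}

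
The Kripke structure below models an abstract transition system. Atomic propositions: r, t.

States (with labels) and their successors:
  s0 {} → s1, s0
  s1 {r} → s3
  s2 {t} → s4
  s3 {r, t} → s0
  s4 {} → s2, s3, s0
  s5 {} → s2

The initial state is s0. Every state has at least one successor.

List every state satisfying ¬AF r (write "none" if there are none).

States satisfying r: {s1, s3}.
States satisfying AF r: {s1, s3}.
States satisfying ¬AF r: {s0, s2, s4, s5}.

{s0, s2, s4, s5}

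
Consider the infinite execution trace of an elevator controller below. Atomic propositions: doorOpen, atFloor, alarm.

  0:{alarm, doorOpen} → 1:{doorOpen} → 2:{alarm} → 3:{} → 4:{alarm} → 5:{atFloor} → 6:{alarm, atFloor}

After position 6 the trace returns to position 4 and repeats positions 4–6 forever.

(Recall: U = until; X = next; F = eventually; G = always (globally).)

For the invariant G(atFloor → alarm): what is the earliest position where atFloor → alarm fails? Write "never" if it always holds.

5

Check atFloor → alarm at each position in order: 0 ✓, 1 ✓, 2 ✓, 3 ✓, 4 ✓.
At position 5 the labels are {atFloor}, so atFloor → alarm is false there. This is the first violation.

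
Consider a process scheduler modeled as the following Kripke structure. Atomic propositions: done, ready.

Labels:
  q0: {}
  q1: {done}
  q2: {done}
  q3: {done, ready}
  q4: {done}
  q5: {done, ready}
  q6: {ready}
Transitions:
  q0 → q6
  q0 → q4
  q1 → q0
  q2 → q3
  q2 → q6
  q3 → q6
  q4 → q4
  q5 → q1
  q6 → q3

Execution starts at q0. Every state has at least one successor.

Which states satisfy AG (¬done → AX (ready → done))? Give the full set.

States satisfying ¬done → AX (ready → done): {q1, q2, q3, q4, q5, q6}.
States satisfying AG (¬done → AX (ready → done)): {q2, q3, q4, q6}.

{q2, q3, q4, q6}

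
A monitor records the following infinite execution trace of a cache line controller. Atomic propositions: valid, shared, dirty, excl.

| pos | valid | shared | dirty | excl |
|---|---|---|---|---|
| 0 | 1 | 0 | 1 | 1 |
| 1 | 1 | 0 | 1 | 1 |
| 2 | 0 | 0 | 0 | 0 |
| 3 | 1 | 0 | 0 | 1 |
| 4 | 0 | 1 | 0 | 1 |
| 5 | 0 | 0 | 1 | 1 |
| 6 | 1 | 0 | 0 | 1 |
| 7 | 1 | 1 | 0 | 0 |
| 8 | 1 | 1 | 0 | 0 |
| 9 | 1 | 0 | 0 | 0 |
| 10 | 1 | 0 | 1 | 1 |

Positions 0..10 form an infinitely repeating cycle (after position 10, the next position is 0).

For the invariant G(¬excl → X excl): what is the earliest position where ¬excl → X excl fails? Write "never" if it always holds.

7

Check ¬excl → X excl at each position in order: 0 ✓, 1 ✓, 2 ✓, 3 ✓, 4 ✓, 5 ✓, 6 ✓.
At position 7 the labels are {shared, valid} and the next position 8 has {shared, valid}, so ¬excl → X excl is false there. This is the first violation.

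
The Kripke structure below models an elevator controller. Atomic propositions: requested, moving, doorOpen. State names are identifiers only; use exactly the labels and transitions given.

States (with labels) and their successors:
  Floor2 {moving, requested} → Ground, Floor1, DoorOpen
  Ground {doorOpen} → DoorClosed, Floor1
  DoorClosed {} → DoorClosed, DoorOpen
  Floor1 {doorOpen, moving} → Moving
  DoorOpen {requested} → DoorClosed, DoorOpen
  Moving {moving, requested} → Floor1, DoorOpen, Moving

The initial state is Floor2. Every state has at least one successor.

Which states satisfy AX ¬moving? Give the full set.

{DoorClosed, DoorOpen}

States satisfying ¬moving: {Ground, DoorClosed, DoorOpen}.
States satisfying AX ¬moving: {DoorClosed, DoorOpen}.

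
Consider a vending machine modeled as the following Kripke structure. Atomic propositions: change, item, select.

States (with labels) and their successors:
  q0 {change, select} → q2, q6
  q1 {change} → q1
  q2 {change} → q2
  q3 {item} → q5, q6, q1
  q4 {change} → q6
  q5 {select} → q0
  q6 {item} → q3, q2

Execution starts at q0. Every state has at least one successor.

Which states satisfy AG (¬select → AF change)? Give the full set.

{q1, q2}

States satisfying ¬select → AF change: {q0, q1, q2, q4, q5}.
States satisfying AG (¬select → AF change): {q1, q2}.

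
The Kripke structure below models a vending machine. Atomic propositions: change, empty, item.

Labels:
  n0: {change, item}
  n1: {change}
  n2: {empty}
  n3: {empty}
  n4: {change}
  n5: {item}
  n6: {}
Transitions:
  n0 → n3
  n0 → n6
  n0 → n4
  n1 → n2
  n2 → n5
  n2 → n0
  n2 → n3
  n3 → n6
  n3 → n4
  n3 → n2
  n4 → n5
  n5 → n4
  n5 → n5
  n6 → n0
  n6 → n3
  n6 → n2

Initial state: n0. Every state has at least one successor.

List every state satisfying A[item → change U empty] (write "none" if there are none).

States satisfying item → change: {n0, n1, n2, n3, n4, n6}.
States satisfying empty: {n2, n3}.
States satisfying A[item → change U empty]: {n1, n2, n3}.

{n1, n2, n3}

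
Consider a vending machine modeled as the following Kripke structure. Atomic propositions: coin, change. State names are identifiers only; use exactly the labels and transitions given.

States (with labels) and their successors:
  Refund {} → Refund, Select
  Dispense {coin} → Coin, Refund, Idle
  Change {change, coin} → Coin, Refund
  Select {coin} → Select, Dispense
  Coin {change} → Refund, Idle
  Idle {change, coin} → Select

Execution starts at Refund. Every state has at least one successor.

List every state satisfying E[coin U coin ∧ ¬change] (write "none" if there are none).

{Dispense, Select, Idle}

States satisfying coin: {Dispense, Change, Select, Idle}.
States satisfying coin ∧ ¬change: {Dispense, Select}.
States satisfying E[coin U coin ∧ ¬change]: {Dispense, Select, Idle}.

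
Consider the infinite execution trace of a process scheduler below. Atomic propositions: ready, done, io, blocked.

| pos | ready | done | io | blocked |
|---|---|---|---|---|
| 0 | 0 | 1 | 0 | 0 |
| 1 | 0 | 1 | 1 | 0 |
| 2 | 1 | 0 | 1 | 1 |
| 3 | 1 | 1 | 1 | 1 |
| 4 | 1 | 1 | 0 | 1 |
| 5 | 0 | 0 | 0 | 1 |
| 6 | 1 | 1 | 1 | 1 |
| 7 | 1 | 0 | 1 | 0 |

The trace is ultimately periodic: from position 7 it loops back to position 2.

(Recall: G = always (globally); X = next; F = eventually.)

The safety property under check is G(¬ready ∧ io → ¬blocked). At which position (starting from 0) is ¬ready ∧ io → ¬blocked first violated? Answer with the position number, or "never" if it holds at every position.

¬ready ∧ io → ¬blocked holds at every position 0..7, and those are all the positions the trace ever visits, so the invariant G(¬ready ∧ io → ¬blocked) is never violated.

never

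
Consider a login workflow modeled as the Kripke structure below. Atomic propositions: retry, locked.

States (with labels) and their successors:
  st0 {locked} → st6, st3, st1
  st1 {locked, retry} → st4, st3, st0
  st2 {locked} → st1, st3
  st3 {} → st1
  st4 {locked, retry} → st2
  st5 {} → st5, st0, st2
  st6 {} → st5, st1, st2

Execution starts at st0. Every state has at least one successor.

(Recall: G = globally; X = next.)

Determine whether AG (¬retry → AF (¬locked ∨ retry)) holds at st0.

Yes

States satisfying ¬retry → AF (¬locked ∨ retry): {st0, st1, st2, st3, st4, st5, st6}.
States satisfying AG (¬retry → AF (¬locked ∨ retry)): {st0, st1, st2, st3, st4, st5, st6}.
Every state reachable from st0 satisfies ¬retry → AF (¬locked ∨ retry).
st0 ∈ Sat(AG (¬retry → AF (¬locked ∨ retry))).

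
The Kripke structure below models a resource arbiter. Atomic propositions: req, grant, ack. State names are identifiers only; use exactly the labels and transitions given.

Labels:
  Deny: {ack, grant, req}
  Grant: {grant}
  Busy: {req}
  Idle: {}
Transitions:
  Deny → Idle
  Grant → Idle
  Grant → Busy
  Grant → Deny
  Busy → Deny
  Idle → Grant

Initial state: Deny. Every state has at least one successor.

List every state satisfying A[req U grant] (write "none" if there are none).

States satisfying req: {Deny, Busy}.
States satisfying grant: {Deny, Grant}.
States satisfying A[req U grant]: {Deny, Grant, Busy}.

{Deny, Grant, Busy}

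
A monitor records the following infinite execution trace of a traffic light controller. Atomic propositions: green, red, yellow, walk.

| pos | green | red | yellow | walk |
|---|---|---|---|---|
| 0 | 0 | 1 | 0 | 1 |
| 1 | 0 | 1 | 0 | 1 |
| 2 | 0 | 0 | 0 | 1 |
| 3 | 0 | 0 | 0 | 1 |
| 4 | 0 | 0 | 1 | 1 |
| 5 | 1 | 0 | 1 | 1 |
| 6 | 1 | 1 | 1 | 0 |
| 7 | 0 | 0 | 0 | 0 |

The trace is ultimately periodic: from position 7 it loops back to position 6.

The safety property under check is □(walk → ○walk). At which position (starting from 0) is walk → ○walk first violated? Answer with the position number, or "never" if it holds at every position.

Check walk → ○walk at each position in order: 0 ✓, 1 ✓, 2 ✓, 3 ✓, 4 ✓.
At position 5 the labels are {green, walk, yellow} and the next position 6 has {green, red, yellow}, so walk → ○walk is false there. This is the first violation.

5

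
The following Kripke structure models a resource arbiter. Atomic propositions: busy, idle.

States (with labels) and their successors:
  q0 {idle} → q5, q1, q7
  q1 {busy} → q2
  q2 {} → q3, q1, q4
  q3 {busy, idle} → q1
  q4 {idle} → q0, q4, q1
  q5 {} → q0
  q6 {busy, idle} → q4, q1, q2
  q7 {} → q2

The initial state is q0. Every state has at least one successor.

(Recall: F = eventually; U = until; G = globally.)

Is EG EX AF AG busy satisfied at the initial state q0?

States satisfying EX AF AG busy: ∅.
States satisfying EG EX AF AG busy: ∅.
No suitable path/successor from q0 witnesses the formula.
q0 ∉ Sat(EG EX AF AG busy).

Violated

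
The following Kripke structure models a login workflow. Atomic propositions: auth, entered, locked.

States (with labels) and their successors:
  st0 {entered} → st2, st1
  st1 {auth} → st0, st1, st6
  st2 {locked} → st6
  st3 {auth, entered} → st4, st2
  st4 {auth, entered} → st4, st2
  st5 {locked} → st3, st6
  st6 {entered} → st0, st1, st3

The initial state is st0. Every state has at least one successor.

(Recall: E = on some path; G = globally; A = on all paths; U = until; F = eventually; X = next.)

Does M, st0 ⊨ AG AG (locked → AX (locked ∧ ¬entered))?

Violated

States satisfying AG (locked → AX (locked ∧ ¬entered)): ∅.
States satisfying AG AG (locked → AX (locked ∧ ¬entered)): ∅.
st0 is reachable from st0 and violates AG (locked → AX (locked ∧ ¬entered)), so AG fails at st0.
st0 ∉ Sat(AG AG (locked → AX (locked ∧ ¬entered))).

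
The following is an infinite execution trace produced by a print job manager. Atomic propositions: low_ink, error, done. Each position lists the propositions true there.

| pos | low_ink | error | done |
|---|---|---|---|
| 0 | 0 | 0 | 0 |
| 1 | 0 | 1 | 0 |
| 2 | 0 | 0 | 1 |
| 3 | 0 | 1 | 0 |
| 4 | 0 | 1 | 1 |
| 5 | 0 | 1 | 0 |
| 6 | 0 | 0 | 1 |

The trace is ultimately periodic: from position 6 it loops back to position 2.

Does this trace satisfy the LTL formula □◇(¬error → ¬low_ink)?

Holds

◇(¬error → ¬low_ink) holds at every position 0..6, and those are all positions ever visited, so □◇(¬error → ¬low_ink) holds.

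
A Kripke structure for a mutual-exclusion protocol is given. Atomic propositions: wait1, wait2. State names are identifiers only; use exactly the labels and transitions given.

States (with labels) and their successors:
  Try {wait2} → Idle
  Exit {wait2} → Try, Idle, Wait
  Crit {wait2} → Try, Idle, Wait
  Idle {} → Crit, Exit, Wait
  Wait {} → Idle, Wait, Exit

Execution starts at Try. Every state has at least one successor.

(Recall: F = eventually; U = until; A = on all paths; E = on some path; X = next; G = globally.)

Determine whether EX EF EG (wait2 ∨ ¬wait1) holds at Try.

States satisfying EF EG (wait2 ∨ ¬wait1): {Try, Exit, Crit, Idle, Wait}.
States satisfying EX EF EG (wait2 ∨ ¬wait1): {Try, Exit, Crit, Idle, Wait}.
Try ∈ Sat(EX EF EG (wait2 ∨ ¬wait1)).

Yes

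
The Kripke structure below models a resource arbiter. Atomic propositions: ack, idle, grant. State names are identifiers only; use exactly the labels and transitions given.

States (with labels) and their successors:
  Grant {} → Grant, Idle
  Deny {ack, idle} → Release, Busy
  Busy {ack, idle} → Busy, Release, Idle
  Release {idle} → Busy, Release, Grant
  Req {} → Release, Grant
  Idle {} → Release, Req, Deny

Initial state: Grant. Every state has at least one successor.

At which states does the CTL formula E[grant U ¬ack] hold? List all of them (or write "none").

States satisfying grant: ∅.
States satisfying ¬ack: {Grant, Release, Req, Idle}.
States satisfying E[grant U ¬ack]: {Grant, Release, Req, Idle}.

{Grant, Release, Req, Idle}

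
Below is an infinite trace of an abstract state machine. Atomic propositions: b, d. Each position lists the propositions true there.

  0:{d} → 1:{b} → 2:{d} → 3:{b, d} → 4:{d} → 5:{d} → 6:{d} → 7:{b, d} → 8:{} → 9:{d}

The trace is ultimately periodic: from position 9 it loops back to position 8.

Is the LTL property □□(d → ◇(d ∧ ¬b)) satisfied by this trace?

□(d → ◇(d ∧ ¬b)) holds at every position 0..9, and those are all positions ever visited, so □□(d → ◇(d ∧ ¬b)) holds.

Yes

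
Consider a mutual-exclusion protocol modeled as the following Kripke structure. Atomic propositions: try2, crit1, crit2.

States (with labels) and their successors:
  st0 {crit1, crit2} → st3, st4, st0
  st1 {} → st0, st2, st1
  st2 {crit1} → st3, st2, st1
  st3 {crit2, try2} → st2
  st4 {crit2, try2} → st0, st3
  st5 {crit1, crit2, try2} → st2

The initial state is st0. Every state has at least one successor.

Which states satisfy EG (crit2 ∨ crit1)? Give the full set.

States satisfying crit2 ∨ crit1: {st0, st2, st3, st4, st5}.
States satisfying EG (crit2 ∨ crit1): {st0, st2, st3, st4, st5}.

{st0, st2, st3, st4, st5}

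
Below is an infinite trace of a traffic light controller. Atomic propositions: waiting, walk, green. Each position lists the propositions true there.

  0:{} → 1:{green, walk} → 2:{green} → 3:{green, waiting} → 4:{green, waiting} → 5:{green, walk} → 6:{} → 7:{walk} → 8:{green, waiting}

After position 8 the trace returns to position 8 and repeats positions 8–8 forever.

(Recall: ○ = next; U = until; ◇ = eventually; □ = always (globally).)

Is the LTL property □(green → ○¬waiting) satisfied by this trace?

green → ○¬waiting must hold at every position from 0 onward. It fails at position 2, so □(green → ○¬waiting) is false.
Positions where green holds: 1, 2, 3, 4, 5, 8.
Check ○¬waiting at each: 1→ok, 2→fails, 3→fails, 4→ok, 5→ok, 8→fails.

Violated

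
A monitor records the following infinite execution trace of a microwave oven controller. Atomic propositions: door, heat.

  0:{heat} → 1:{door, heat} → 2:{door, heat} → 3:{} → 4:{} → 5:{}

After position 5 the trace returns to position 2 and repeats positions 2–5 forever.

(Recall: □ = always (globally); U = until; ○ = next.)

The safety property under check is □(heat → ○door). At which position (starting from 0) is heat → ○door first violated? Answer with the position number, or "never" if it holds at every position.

Check heat → ○door at each position in order: 0 ✓, 1 ✓.
At position 2 the labels are {door, heat} and the next position 3 has {}, so heat → ○door is false there. This is the first violation.

2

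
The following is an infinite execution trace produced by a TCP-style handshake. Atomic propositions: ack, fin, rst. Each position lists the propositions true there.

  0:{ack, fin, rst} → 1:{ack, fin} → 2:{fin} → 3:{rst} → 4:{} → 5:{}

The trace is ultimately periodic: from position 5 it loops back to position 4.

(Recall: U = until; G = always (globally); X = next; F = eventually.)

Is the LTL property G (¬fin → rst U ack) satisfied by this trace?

Does not hold

¬fin → rst U ack must hold at every position from 0 onward. It fails at position 3, so G (¬fin → rst U ack) is false.
Positions where ¬fin holds: 3, 4, 5.
Check rst U ack at each: 3→fails, 4→fails, 5→fails.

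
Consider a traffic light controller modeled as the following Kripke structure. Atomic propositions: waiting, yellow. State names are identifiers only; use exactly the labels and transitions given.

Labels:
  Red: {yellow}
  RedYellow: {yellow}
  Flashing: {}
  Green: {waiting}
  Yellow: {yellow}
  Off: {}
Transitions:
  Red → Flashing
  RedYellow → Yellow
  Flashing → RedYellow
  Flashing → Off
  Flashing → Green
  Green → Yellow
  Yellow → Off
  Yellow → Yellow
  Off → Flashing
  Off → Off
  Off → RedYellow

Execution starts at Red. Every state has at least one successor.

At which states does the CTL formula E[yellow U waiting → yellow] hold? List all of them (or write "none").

States satisfying yellow: {Red, RedYellow, Yellow}.
States satisfying waiting → yellow: {Red, RedYellow, Flashing, Yellow, Off}.
States satisfying E[yellow U waiting → yellow]: {Red, RedYellow, Flashing, Yellow, Off}.

{Red, RedYellow, Flashing, Yellow, Off}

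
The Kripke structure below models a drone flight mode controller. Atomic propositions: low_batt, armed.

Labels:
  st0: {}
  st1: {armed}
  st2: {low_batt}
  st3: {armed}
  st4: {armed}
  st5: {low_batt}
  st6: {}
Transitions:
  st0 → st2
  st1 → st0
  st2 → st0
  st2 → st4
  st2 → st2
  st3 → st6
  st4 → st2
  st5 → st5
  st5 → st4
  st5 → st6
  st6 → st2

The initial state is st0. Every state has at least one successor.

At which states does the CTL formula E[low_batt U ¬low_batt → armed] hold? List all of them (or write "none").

States satisfying low_batt: {st2, st5}.
States satisfying ¬low_batt → armed: {st1, st2, st3, st4, st5}.
States satisfying E[low_batt U ¬low_batt → armed]: {st1, st2, st3, st4, st5}.

{st1, st2, st3, st4, st5}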